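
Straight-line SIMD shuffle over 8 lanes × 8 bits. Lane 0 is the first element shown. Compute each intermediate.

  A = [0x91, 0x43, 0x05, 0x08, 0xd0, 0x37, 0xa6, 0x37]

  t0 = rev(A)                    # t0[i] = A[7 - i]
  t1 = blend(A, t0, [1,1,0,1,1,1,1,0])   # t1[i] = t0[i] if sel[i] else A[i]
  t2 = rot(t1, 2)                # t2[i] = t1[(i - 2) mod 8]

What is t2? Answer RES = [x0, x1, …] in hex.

RES = [0x43, 0x37, 0x37, 0xa6, 0x05, 0xd0, 0x08, 0x05]

t0 = [0x37, 0xa6, 0x37, 0xd0, 0x08, 0x05, 0x43, 0x91]
t1 = [0x37, 0xa6, 0x05, 0xd0, 0x08, 0x05, 0x43, 0x37]
t2 = [0x43, 0x37, 0x37, 0xa6, 0x05, 0xd0, 0x08, 0x05]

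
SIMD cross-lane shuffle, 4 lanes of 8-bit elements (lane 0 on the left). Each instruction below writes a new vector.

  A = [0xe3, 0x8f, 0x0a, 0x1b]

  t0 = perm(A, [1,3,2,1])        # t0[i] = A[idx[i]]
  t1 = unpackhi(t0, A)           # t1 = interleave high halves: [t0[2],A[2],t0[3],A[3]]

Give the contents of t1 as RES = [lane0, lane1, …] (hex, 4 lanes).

RES = [ 0x0a  0x0a  0x8f  0x1b ]

  t0: 8f 1b 0a 8f
  t1: 0a 0a 8f 1b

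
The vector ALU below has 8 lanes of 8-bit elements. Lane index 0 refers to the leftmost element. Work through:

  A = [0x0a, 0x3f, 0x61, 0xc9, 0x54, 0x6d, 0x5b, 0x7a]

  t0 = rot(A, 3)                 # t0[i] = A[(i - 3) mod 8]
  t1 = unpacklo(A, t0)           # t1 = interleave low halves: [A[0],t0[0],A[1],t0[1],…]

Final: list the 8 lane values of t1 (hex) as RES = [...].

→ t0 |6d|5b|7a|0a|3f|61|c9|54|
→ t1 |0a|6d|3f|5b|61|7a|c9|0a|

RES = [0x0a, 0x6d, 0x3f, 0x5b, 0x61, 0x7a, 0xc9, 0x0a]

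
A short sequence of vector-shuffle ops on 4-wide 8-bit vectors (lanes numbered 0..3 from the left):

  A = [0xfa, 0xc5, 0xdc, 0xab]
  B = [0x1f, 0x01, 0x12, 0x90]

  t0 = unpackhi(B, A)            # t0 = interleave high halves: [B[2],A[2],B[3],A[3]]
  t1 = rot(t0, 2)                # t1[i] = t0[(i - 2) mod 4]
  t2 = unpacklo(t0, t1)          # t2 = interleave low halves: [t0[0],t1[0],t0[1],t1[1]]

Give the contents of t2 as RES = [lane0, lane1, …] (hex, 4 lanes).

RES = [0x12, 0x90, 0xdc, 0xab]

→ t0 |12|dc|90|ab|
→ t1 |90|ab|12|dc|
→ t2 |12|90|dc|ab|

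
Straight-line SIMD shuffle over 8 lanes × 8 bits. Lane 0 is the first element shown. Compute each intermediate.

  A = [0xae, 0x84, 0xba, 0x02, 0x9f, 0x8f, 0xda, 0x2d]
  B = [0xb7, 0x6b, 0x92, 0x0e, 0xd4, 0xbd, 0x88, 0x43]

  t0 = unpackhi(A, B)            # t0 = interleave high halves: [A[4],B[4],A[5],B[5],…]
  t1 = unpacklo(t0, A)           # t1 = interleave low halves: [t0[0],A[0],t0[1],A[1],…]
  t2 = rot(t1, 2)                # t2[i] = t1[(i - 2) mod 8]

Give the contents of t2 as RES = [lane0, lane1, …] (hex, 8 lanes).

  t0: 9f d4 8f bd da 88 2d 43
  t1: 9f ae d4 84 8f ba bd 02
  t2: bd 02 9f ae d4 84 8f ba

RES = [0xbd, 0x02, 0x9f, 0xae, 0xd4, 0x84, 0x8f, 0xba]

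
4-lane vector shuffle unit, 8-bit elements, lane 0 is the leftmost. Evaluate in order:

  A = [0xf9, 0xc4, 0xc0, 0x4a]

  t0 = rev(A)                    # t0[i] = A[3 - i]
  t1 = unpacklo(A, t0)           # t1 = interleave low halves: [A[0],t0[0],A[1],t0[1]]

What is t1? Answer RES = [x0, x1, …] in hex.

  t0: 4a c0 c4 f9
  t1: f9 4a c4 c0

RES = [ 0xf9  0x4a  0xc4  0xc0 ]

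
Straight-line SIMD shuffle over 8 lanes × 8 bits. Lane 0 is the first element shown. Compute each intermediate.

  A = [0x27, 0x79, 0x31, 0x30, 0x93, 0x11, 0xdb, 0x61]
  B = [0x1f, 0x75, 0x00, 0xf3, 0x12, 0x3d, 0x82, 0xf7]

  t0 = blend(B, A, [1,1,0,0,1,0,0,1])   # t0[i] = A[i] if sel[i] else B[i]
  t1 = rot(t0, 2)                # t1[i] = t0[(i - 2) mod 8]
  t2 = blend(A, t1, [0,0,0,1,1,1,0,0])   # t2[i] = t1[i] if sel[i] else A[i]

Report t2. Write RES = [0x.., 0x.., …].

→ t0 |27|79|00|f3|93|3d|82|61|
→ t1 |82|61|27|79|00|f3|93|3d|
→ t2 |27|79|31|79|00|f3|db|61|

RES = [0x27, 0x79, 0x31, 0x79, 0x00, 0xf3, 0xdb, 0x61]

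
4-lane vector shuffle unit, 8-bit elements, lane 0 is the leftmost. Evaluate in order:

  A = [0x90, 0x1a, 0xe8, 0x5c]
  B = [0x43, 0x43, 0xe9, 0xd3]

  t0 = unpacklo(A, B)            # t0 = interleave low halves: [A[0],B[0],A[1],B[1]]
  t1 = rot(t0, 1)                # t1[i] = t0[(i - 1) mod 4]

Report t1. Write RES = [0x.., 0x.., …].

RES = [ 0x43  0x90  0x43  0x1a ]

→ t0 |90|43|1a|43|
→ t1 |43|90|43|1a|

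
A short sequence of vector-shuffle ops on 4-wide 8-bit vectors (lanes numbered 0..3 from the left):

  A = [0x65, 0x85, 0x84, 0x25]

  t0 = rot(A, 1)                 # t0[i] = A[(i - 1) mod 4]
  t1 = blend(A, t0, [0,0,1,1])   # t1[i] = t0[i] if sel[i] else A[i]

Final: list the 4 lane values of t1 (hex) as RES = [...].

t0 = [0x25, 0x65, 0x85, 0x84]
t1 = [0x65, 0x85, 0x85, 0x84]

RES = [ 0x65  0x85  0x85  0x84 ]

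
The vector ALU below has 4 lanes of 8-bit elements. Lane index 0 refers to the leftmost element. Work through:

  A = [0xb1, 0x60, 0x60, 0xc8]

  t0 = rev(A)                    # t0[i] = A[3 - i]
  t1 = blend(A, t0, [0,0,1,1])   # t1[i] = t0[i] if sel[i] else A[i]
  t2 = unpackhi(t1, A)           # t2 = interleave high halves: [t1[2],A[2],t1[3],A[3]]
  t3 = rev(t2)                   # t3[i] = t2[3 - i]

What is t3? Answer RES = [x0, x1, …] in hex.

RES = [0xc8, 0xb1, 0x60, 0x60]

t0 = [0xc8, 0x60, 0x60, 0xb1]
t1 = [0xb1, 0x60, 0x60, 0xb1]
t2 = [0x60, 0x60, 0xb1, 0xc8]
t3 = [0xc8, 0xb1, 0x60, 0x60]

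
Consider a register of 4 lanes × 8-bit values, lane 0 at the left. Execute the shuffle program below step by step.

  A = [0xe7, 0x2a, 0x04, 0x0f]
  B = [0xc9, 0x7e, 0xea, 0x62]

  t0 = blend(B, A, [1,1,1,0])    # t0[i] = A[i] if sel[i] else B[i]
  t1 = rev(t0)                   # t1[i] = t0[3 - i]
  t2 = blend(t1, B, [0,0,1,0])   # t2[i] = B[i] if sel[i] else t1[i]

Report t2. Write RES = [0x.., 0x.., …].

RES = [0x62, 0x04, 0xea, 0xe7]

  t0: e7 2a 04 62
  t1: 62 04 2a e7
  t2: 62 04 ea e7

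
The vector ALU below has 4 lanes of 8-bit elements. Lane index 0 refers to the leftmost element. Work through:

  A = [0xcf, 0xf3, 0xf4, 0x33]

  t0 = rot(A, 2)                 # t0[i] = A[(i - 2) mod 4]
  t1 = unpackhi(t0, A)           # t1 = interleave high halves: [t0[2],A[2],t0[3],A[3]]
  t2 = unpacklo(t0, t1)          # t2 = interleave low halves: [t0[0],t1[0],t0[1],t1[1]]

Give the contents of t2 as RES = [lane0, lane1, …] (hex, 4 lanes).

RES = [0xf4, 0xcf, 0x33, 0xf4]

  t0: f4 33 cf f3
  t1: cf f4 f3 33
  t2: f4 cf 33 f4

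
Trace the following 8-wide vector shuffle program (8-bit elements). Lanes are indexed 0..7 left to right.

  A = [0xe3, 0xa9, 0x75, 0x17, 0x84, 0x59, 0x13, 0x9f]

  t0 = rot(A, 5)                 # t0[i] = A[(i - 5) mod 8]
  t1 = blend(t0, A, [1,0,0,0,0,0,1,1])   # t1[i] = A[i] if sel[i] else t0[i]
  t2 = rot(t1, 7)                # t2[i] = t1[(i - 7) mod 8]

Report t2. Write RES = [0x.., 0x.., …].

t0 = [0x17, 0x84, 0x59, 0x13, 0x9f, 0xe3, 0xa9, 0x75]
t1 = [0xe3, 0x84, 0x59, 0x13, 0x9f, 0xe3, 0x13, 0x9f]
t2 = [0x84, 0x59, 0x13, 0x9f, 0xe3, 0x13, 0x9f, 0xe3]

RES = [ 0x84  0x59  0x13  0x9f  0xe3  0x13  0x9f  0xe3 ]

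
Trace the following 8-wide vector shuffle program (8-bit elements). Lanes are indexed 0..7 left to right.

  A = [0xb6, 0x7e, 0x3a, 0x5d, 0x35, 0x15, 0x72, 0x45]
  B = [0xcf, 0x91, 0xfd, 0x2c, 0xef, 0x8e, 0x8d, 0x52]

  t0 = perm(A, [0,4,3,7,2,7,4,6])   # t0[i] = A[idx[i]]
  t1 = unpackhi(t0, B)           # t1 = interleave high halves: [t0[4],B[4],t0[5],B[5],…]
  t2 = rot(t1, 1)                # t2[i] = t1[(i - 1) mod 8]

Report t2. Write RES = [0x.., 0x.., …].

t0 = [0xb6, 0x35, 0x5d, 0x45, 0x3a, 0x45, 0x35, 0x72]
t1 = [0x3a, 0xef, 0x45, 0x8e, 0x35, 0x8d, 0x72, 0x52]
t2 = [0x52, 0x3a, 0xef, 0x45, 0x8e, 0x35, 0x8d, 0x72]

RES = [0x52, 0x3a, 0xef, 0x45, 0x8e, 0x35, 0x8d, 0x72]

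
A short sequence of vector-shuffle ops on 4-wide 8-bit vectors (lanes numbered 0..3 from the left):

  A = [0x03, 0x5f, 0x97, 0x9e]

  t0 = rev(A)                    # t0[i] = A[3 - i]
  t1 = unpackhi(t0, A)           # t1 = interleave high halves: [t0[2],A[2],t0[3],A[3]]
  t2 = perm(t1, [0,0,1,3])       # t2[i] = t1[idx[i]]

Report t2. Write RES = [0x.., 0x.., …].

RES = [0x5f, 0x5f, 0x97, 0x9e]

  t0: 9e 97 5f 03
  t1: 5f 97 03 9e
  t2: 5f 5f 97 9e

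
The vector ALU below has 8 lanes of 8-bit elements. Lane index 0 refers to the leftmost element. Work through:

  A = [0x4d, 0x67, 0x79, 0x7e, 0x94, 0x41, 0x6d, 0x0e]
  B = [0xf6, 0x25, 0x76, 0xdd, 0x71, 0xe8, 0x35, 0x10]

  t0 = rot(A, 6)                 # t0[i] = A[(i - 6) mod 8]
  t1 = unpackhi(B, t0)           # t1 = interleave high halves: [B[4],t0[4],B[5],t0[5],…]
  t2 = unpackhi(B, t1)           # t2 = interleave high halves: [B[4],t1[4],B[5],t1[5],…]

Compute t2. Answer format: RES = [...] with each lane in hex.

t0 = [0x79, 0x7e, 0x94, 0x41, 0x6d, 0x0e, 0x4d, 0x67]
t1 = [0x71, 0x6d, 0xe8, 0x0e, 0x35, 0x4d, 0x10, 0x67]
t2 = [0x71, 0x35, 0xe8, 0x4d, 0x35, 0x10, 0x10, 0x67]

RES = [0x71, 0x35, 0xe8, 0x4d, 0x35, 0x10, 0x10, 0x67]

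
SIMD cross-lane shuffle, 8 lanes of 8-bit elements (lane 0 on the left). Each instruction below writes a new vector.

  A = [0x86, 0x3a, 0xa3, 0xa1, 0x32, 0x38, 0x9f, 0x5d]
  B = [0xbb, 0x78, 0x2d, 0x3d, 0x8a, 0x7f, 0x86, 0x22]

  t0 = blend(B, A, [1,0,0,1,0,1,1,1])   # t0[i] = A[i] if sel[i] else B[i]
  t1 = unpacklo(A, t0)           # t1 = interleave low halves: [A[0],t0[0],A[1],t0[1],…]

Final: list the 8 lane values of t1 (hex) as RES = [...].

RES = [0x86, 0x86, 0x3a, 0x78, 0xa3, 0x2d, 0xa1, 0xa1]

  t0: 86 78 2d a1 8a 38 9f 5d
  t1: 86 86 3a 78 a3 2d a1 a1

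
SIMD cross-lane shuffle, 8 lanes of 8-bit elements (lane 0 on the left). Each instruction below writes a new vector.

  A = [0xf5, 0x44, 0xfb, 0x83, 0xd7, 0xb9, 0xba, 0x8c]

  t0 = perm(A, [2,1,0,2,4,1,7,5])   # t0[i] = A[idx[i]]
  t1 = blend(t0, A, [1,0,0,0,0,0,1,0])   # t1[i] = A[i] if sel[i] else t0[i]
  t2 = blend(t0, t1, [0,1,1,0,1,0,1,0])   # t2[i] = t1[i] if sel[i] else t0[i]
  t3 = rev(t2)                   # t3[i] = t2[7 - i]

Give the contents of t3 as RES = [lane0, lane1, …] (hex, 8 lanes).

RES = [ 0xb9  0xba  0x44  0xd7  0xfb  0xf5  0x44  0xfb ]

→ t0 |fb|44|f5|fb|d7|44|8c|b9|
→ t1 |f5|44|f5|fb|d7|44|ba|b9|
→ t2 |fb|44|f5|fb|d7|44|ba|b9|
→ t3 |b9|ba|44|d7|fb|f5|44|fb|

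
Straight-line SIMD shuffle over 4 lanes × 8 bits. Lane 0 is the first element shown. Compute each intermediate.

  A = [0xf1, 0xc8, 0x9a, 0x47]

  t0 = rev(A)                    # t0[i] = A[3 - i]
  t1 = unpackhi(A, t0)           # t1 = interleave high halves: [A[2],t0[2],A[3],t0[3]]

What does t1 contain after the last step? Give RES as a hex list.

t0 = [0x47, 0x9a, 0xc8, 0xf1]
t1 = [0x9a, 0xc8, 0x47, 0xf1]

RES = [ 0x9a  0xc8  0x47  0xf1 ]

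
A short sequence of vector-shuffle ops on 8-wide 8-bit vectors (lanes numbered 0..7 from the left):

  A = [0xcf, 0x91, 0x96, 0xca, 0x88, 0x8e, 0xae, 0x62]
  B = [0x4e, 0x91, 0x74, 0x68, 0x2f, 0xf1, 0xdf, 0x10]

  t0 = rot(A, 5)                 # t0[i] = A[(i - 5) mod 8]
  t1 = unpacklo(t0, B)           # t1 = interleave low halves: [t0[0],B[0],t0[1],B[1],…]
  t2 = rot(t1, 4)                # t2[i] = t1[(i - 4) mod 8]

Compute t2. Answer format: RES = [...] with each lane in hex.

t0 = [0xca, 0x88, 0x8e, 0xae, 0x62, 0xcf, 0x91, 0x96]
t1 = [0xca, 0x4e, 0x88, 0x91, 0x8e, 0x74, 0xae, 0x68]
t2 = [0x8e, 0x74, 0xae, 0x68, 0xca, 0x4e, 0x88, 0x91]

RES = [0x8e, 0x74, 0xae, 0x68, 0xca, 0x4e, 0x88, 0x91]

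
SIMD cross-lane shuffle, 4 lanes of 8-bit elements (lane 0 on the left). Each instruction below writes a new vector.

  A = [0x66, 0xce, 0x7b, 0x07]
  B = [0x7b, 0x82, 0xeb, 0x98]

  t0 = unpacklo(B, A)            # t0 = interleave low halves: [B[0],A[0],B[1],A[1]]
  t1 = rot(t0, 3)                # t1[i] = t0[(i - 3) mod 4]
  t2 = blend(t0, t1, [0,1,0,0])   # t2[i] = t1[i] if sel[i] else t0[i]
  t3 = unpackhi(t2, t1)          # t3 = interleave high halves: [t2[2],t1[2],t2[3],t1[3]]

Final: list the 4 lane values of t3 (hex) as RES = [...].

RES = [0x82, 0xce, 0xce, 0x7b]

→ t0 |7b|66|82|ce|
→ t1 |66|82|ce|7b|
→ t2 |7b|82|82|ce|
→ t3 |82|ce|ce|7b|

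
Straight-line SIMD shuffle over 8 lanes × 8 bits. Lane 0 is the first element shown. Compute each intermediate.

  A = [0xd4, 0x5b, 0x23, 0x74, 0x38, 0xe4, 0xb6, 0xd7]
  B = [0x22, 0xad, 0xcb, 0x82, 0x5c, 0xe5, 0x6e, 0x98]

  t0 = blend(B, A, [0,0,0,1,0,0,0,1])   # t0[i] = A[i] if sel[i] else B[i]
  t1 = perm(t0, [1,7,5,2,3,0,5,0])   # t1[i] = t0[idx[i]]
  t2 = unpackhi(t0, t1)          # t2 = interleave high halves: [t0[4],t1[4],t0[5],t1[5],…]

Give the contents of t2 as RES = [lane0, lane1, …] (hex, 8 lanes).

RES = [ 0x5c  0x74  0xe5  0x22  0x6e  0xe5  0xd7  0x22 ]

  t0: 22 ad cb 74 5c e5 6e d7
  t1: ad d7 e5 cb 74 22 e5 22
  t2: 5c 74 e5 22 6e e5 d7 22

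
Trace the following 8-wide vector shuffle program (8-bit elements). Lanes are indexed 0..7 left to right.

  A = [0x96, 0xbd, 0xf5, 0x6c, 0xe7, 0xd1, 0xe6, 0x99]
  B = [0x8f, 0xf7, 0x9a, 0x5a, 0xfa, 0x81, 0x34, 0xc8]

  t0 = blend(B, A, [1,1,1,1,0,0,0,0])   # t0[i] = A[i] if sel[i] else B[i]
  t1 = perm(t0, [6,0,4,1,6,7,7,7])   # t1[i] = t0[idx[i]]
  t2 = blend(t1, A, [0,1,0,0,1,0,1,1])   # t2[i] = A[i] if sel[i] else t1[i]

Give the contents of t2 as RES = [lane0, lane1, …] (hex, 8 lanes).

t0 = [0x96, 0xbd, 0xf5, 0x6c, 0xfa, 0x81, 0x34, 0xc8]
t1 = [0x34, 0x96, 0xfa, 0xbd, 0x34, 0xc8, 0xc8, 0xc8]
t2 = [0x34, 0xbd, 0xfa, 0xbd, 0xe7, 0xc8, 0xe6, 0x99]

RES = [ 0x34  0xbd  0xfa  0xbd  0xe7  0xc8  0xe6  0x99 ]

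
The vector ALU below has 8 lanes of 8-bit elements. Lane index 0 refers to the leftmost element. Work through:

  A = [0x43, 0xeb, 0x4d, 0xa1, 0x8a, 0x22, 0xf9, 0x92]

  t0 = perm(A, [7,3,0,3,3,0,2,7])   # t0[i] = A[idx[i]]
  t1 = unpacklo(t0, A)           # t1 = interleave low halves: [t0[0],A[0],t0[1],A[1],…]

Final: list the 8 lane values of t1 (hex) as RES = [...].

RES = [0x92, 0x43, 0xa1, 0xeb, 0x43, 0x4d, 0xa1, 0xa1]

→ t0 |92|a1|43|a1|a1|43|4d|92|
→ t1 |92|43|a1|eb|43|4d|a1|a1|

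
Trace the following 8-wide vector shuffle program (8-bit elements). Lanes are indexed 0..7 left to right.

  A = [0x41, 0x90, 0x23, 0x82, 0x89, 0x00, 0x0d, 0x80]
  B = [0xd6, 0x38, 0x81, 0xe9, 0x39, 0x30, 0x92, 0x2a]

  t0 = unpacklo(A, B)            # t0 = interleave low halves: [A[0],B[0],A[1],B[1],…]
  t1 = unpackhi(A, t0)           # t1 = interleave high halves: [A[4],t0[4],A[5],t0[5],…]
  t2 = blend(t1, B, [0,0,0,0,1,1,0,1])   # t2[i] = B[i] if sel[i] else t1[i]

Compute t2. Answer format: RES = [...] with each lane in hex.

RES = [ 0x89  0x23  0x00  0x81  0x39  0x30  0x80  0x2a ]

→ t0 |41|d6|90|38|23|81|82|e9|
→ t1 |89|23|00|81|0d|82|80|e9|
→ t2 |89|23|00|81|39|30|80|2a|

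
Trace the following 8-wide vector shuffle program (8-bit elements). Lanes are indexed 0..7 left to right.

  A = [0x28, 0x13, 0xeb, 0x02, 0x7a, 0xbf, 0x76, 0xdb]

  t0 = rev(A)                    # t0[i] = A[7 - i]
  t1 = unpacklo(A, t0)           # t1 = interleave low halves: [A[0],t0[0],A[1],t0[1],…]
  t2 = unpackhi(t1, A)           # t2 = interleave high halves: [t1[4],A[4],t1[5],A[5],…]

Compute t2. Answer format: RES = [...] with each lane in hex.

  t0: db 76 bf 7a 02 eb 13 28
  t1: 28 db 13 76 eb bf 02 7a
  t2: eb 7a bf bf 02 76 7a db

RES = [ 0xeb  0x7a  0xbf  0xbf  0x02  0x76  0x7a  0xdb ]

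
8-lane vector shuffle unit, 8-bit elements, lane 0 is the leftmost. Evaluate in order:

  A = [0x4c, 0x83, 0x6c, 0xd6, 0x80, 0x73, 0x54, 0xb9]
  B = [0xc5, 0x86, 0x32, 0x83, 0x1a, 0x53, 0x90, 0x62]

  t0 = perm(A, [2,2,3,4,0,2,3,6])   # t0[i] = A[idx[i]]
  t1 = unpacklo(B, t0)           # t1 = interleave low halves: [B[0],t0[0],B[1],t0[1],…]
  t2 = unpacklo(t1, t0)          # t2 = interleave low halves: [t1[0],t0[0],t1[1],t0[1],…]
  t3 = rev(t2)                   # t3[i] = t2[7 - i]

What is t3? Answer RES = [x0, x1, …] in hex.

  t0: 6c 6c d6 80 4c 6c d6 54
  t1: c5 6c 86 6c 32 d6 83 80
  t2: c5 6c 6c 6c 86 d6 6c 80
  t3: 80 6c d6 86 6c 6c 6c c5

RES = [0x80, 0x6c, 0xd6, 0x86, 0x6c, 0x6c, 0x6c, 0xc5]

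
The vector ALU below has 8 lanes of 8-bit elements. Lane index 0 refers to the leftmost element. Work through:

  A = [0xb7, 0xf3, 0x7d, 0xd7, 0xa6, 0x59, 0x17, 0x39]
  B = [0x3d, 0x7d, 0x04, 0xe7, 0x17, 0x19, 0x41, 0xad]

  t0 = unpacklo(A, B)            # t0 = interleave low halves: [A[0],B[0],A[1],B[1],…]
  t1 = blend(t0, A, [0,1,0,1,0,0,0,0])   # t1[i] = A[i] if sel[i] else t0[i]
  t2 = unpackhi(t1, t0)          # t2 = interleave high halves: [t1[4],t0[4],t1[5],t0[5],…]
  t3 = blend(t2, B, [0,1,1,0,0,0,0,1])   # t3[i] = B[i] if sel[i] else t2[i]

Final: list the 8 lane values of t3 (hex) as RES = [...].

→ t0 |b7|3d|f3|7d|7d|04|d7|e7|
→ t1 |b7|f3|f3|d7|7d|04|d7|e7|
→ t2 |7d|7d|04|04|d7|d7|e7|e7|
→ t3 |7d|7d|04|04|d7|d7|e7|ad|

RES = [0x7d, 0x7d, 0x04, 0x04, 0xd7, 0xd7, 0xe7, 0xad]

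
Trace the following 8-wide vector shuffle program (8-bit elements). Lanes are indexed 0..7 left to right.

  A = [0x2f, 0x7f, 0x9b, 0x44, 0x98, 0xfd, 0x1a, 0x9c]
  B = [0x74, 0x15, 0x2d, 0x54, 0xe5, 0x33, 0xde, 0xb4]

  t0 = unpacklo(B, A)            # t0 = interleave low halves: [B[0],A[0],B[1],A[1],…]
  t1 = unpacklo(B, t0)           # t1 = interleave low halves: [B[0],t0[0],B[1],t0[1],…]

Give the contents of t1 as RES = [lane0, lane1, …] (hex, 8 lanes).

RES = [ 0x74  0x74  0x15  0x2f  0x2d  0x15  0x54  0x7f ]

→ t0 |74|2f|15|7f|2d|9b|54|44|
→ t1 |74|74|15|2f|2d|15|54|7f|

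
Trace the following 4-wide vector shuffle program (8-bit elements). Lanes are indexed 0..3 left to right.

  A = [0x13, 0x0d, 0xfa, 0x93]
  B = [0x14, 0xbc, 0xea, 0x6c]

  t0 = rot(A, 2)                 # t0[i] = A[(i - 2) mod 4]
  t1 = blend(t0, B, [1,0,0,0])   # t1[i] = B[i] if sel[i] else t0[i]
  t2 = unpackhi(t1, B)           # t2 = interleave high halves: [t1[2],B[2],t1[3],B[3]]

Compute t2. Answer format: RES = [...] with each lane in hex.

→ t0 |fa|93|13|0d|
→ t1 |14|93|13|0d|
→ t2 |13|ea|0d|6c|

RES = [ 0x13  0xea  0x0d  0x6c ]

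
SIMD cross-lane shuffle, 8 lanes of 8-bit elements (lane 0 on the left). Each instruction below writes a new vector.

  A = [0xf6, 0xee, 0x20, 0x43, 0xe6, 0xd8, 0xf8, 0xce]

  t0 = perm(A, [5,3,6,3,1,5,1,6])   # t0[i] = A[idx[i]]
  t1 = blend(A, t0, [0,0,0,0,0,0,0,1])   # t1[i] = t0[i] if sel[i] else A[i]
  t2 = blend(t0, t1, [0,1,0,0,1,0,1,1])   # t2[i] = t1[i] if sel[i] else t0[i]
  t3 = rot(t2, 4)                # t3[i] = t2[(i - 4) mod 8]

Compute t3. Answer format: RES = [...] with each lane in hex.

→ t0 |d8|43|f8|43|ee|d8|ee|f8|
→ t1 |f6|ee|20|43|e6|d8|f8|f8|
→ t2 |d8|ee|f8|43|e6|d8|f8|f8|
→ t3 |e6|d8|f8|f8|d8|ee|f8|43|

RES = [0xe6, 0xd8, 0xf8, 0xf8, 0xd8, 0xee, 0xf8, 0x43]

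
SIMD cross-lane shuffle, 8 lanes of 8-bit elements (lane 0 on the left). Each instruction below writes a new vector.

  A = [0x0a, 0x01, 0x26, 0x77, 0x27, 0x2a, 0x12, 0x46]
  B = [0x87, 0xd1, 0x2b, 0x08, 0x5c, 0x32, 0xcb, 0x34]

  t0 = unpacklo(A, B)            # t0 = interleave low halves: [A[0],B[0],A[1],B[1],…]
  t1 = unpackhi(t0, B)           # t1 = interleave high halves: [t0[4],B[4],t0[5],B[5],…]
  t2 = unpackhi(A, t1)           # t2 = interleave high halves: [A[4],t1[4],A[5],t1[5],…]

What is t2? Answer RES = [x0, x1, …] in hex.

  t0: 0a 87 01 d1 26 2b 77 08
  t1: 26 5c 2b 32 77 cb 08 34
  t2: 27 77 2a cb 12 08 46 34

RES = [ 0x27  0x77  0x2a  0xcb  0x12  0x08  0x46  0x34 ]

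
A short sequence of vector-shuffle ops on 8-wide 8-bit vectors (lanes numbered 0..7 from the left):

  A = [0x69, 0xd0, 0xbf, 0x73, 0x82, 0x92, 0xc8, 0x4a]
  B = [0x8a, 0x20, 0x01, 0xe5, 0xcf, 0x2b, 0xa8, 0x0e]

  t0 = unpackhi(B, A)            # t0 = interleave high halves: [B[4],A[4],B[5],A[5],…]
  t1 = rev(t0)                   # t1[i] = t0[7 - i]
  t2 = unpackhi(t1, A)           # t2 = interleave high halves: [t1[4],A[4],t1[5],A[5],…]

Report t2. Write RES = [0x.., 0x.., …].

t0 = [0xcf, 0x82, 0x2b, 0x92, 0xa8, 0xc8, 0x0e, 0x4a]
t1 = [0x4a, 0x0e, 0xc8, 0xa8, 0x92, 0x2b, 0x82, 0xcf]
t2 = [0x92, 0x82, 0x2b, 0x92, 0x82, 0xc8, 0xcf, 0x4a]

RES = [ 0x92  0x82  0x2b  0x92  0x82  0xc8  0xcf  0x4a ]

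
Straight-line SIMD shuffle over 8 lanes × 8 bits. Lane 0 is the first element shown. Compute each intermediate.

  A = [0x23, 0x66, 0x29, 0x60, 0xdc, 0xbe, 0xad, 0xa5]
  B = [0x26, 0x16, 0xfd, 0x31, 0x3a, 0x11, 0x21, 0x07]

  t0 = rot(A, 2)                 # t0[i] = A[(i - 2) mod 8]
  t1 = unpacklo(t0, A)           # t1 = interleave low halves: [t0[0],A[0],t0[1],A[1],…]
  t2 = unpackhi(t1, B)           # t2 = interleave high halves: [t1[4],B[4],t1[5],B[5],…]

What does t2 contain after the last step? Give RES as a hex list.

RES = [ 0x23  0x3a  0x29  0x11  0x66  0x21  0x60  0x07 ]

  t0: ad a5 23 66 29 60 dc be
  t1: ad 23 a5 66 23 29 66 60
  t2: 23 3a 29 11 66 21 60 07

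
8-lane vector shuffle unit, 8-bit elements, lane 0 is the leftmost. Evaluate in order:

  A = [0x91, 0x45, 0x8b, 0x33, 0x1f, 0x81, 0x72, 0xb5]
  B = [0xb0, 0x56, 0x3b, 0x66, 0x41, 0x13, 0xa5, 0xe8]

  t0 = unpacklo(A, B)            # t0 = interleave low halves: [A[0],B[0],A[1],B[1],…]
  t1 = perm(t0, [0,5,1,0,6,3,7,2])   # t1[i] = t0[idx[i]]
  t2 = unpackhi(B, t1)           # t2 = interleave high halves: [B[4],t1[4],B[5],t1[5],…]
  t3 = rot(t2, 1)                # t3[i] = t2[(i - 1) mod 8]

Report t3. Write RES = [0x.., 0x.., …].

RES = [0x45, 0x41, 0x33, 0x13, 0x56, 0xa5, 0x66, 0xe8]

→ t0 |91|b0|45|56|8b|3b|33|66|
→ t1 |91|3b|b0|91|33|56|66|45|
→ t2 |41|33|13|56|a5|66|e8|45|
→ t3 |45|41|33|13|56|a5|66|e8|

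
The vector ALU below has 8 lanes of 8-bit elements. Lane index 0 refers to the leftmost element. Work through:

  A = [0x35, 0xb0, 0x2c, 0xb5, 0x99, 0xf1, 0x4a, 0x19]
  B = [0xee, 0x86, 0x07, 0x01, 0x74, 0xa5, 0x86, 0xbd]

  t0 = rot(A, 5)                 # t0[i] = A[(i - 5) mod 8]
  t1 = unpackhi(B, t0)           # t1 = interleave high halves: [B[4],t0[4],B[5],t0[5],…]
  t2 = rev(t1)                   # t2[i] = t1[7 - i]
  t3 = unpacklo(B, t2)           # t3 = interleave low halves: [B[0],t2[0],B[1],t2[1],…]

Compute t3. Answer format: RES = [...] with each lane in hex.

RES = [0xee, 0x2c, 0x86, 0xbd, 0x07, 0xb0, 0x01, 0x86]

t0 = [0xb5, 0x99, 0xf1, 0x4a, 0x19, 0x35, 0xb0, 0x2c]
t1 = [0x74, 0x19, 0xa5, 0x35, 0x86, 0xb0, 0xbd, 0x2c]
t2 = [0x2c, 0xbd, 0xb0, 0x86, 0x35, 0xa5, 0x19, 0x74]
t3 = [0xee, 0x2c, 0x86, 0xbd, 0x07, 0xb0, 0x01, 0x86]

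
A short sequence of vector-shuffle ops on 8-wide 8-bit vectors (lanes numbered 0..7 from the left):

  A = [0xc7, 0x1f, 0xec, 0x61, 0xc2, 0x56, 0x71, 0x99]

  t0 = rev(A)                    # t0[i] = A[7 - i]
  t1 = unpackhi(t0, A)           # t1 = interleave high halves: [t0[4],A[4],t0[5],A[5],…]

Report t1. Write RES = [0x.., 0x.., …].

RES = [ 0x61  0xc2  0xec  0x56  0x1f  0x71  0xc7  0x99 ]

t0 = [0x99, 0x71, 0x56, 0xc2, 0x61, 0xec, 0x1f, 0xc7]
t1 = [0x61, 0xc2, 0xec, 0x56, 0x1f, 0x71, 0xc7, 0x99]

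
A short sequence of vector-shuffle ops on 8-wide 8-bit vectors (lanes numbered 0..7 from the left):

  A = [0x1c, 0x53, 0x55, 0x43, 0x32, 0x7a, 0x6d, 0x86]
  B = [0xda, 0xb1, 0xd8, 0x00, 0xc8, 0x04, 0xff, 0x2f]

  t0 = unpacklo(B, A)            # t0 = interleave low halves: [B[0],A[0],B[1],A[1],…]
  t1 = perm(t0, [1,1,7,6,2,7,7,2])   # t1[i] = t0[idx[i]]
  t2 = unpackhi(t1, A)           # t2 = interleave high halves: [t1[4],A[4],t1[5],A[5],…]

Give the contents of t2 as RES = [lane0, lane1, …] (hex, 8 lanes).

→ t0 |da|1c|b1|53|d8|55|00|43|
→ t1 |1c|1c|43|00|b1|43|43|b1|
→ t2 |b1|32|43|7a|43|6d|b1|86|

RES = [ 0xb1  0x32  0x43  0x7a  0x43  0x6d  0xb1  0x86 ]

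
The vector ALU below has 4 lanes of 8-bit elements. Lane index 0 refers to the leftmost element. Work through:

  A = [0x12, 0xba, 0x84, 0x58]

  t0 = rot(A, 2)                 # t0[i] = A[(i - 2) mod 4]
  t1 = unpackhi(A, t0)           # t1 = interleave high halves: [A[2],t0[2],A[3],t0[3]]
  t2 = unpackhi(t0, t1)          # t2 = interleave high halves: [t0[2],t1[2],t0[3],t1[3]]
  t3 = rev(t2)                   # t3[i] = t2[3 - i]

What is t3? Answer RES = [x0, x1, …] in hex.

RES = [ 0xba  0xba  0x58  0x12 ]

  t0: 84 58 12 ba
  t1: 84 12 58 ba
  t2: 12 58 ba ba
  t3: ba ba 58 12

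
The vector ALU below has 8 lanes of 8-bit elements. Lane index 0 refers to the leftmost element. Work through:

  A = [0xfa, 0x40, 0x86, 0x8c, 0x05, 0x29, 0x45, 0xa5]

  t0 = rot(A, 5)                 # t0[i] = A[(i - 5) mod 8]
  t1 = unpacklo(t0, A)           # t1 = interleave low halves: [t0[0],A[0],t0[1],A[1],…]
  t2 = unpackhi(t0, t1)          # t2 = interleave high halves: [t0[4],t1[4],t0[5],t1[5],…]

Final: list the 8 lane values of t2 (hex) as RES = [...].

RES = [ 0xa5  0x29  0xfa  0x86  0x40  0x45  0x86  0x8c ]

  t0: 8c 05 29 45 a5 fa 40 86
  t1: 8c fa 05 40 29 86 45 8c
  t2: a5 29 fa 86 40 45 86 8c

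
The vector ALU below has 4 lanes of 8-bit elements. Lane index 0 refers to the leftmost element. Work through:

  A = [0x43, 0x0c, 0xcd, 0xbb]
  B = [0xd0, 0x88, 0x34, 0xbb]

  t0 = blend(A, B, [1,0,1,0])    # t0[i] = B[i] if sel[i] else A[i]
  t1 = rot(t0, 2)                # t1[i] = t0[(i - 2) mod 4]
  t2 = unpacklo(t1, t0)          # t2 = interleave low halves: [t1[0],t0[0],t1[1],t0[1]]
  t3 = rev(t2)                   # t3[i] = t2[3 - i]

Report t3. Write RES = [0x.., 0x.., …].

  t0: d0 0c 34 bb
  t1: 34 bb d0 0c
  t2: 34 d0 bb 0c
  t3: 0c bb d0 34

RES = [ 0x0c  0xbb  0xd0  0x34 ]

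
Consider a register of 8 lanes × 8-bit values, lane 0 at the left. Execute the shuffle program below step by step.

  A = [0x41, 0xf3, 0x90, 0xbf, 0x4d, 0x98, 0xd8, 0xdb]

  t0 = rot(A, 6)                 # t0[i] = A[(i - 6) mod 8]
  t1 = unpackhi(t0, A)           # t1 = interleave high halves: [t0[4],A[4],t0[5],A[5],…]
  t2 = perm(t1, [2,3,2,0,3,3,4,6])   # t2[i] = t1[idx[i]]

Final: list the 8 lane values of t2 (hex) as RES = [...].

t0 = [0x90, 0xbf, 0x4d, 0x98, 0xd8, 0xdb, 0x41, 0xf3]
t1 = [0xd8, 0x4d, 0xdb, 0x98, 0x41, 0xd8, 0xf3, 0xdb]
t2 = [0xdb, 0x98, 0xdb, 0xd8, 0x98, 0x98, 0x41, 0xf3]

RES = [ 0xdb  0x98  0xdb  0xd8  0x98  0x98  0x41  0xf3 ]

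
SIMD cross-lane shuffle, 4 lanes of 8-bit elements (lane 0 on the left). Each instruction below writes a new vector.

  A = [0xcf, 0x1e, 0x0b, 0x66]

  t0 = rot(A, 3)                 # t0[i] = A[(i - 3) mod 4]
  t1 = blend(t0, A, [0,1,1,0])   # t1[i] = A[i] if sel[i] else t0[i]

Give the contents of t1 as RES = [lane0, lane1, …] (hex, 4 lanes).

→ t0 |1e|0b|66|cf|
→ t1 |1e|1e|0b|cf|

RES = [0x1e, 0x1e, 0x0b, 0xcf]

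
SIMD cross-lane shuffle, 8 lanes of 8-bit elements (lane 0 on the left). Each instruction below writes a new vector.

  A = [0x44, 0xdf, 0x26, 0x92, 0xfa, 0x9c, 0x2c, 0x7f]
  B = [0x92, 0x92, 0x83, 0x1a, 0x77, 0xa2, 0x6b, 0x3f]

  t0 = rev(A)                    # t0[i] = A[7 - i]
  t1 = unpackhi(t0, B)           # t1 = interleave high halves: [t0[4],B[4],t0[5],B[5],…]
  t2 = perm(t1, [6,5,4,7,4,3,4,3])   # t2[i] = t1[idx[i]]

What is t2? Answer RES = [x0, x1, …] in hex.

t0 = [0x7f, 0x2c, 0x9c, 0xfa, 0x92, 0x26, 0xdf, 0x44]
t1 = [0x92, 0x77, 0x26, 0xa2, 0xdf, 0x6b, 0x44, 0x3f]
t2 = [0x44, 0x6b, 0xdf, 0x3f, 0xdf, 0xa2, 0xdf, 0xa2]

RES = [0x44, 0x6b, 0xdf, 0x3f, 0xdf, 0xa2, 0xdf, 0xa2]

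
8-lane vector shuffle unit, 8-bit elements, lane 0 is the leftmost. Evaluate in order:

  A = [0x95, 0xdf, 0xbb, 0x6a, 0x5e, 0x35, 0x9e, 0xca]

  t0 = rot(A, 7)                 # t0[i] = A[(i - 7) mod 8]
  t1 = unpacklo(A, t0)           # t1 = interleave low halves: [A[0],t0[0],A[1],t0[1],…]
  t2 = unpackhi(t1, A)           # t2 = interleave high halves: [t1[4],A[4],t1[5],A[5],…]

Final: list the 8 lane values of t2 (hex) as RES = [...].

RES = [0xbb, 0x5e, 0x6a, 0x35, 0x6a, 0x9e, 0x5e, 0xca]

→ t0 |df|bb|6a|5e|35|9e|ca|95|
→ t1 |95|df|df|bb|bb|6a|6a|5e|
→ t2 |bb|5e|6a|35|6a|9e|5e|ca|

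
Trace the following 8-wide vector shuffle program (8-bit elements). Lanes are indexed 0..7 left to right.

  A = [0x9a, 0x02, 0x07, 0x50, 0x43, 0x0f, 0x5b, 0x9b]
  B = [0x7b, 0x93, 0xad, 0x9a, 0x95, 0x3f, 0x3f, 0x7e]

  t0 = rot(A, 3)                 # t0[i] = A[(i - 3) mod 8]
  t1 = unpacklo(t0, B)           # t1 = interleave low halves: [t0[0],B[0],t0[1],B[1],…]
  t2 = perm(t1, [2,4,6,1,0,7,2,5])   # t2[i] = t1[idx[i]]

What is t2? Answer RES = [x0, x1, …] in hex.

RES = [0x5b, 0x9b, 0x9a, 0x7b, 0x0f, 0x9a, 0x5b, 0xad]

t0 = [0x0f, 0x5b, 0x9b, 0x9a, 0x02, 0x07, 0x50, 0x43]
t1 = [0x0f, 0x7b, 0x5b, 0x93, 0x9b, 0xad, 0x9a, 0x9a]
t2 = [0x5b, 0x9b, 0x9a, 0x7b, 0x0f, 0x9a, 0x5b, 0xad]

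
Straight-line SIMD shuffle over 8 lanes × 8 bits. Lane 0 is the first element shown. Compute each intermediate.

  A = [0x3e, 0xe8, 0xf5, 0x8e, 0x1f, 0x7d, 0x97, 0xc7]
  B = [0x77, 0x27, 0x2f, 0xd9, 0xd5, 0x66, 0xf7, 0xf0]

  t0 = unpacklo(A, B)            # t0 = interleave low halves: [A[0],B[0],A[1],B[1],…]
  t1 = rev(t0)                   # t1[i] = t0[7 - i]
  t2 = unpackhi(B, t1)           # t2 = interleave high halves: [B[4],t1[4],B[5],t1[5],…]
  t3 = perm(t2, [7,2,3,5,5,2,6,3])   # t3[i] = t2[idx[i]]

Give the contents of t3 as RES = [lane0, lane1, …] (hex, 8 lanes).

→ t0 |3e|77|e8|27|f5|2f|8e|d9|
→ t1 |d9|8e|2f|f5|27|e8|77|3e|
→ t2 |d5|27|66|e8|f7|77|f0|3e|
→ t3 |3e|66|e8|77|77|66|f0|e8|

RES = [0x3e, 0x66, 0xe8, 0x77, 0x77, 0x66, 0xf0, 0xe8]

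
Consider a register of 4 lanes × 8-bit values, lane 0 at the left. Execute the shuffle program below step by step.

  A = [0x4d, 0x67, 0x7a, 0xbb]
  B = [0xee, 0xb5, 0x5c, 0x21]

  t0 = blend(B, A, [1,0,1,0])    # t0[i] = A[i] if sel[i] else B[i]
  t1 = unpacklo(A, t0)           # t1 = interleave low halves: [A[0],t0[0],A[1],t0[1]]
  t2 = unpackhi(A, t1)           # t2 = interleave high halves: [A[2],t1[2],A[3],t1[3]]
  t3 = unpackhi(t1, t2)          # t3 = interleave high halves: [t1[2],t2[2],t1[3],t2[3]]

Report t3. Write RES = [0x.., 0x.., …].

RES = [0x67, 0xbb, 0xb5, 0xb5]

  t0: 4d b5 7a 21
  t1: 4d 4d 67 b5
  t2: 7a 67 bb b5
  t3: 67 bb b5 b5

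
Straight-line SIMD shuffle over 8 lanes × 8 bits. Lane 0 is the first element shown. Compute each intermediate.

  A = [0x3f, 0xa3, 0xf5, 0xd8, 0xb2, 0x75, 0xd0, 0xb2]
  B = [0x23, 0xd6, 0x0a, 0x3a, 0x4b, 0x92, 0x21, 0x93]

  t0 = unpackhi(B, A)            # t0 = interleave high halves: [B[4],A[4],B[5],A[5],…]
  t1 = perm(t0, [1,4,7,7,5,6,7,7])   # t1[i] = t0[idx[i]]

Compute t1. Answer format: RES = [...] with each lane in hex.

RES = [ 0xb2  0x21  0xb2  0xb2  0xd0  0x93  0xb2  0xb2 ]

t0 = [0x4b, 0xb2, 0x92, 0x75, 0x21, 0xd0, 0x93, 0xb2]
t1 = [0xb2, 0x21, 0xb2, 0xb2, 0xd0, 0x93, 0xb2, 0xb2]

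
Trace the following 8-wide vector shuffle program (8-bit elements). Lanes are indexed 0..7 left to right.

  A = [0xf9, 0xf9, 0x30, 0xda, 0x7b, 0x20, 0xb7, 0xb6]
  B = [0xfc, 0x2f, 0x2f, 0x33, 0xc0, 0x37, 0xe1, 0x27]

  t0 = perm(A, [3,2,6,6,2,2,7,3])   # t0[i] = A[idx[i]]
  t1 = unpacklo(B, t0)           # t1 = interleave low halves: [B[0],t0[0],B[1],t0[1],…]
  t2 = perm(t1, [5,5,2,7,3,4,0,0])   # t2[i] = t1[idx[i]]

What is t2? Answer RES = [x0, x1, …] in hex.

RES = [0xb7, 0xb7, 0x2f, 0xb7, 0x30, 0x2f, 0xfc, 0xfc]

→ t0 |da|30|b7|b7|30|30|b6|da|
→ t1 |fc|da|2f|30|2f|b7|33|b7|
→ t2 |b7|b7|2f|b7|30|2f|fc|fc|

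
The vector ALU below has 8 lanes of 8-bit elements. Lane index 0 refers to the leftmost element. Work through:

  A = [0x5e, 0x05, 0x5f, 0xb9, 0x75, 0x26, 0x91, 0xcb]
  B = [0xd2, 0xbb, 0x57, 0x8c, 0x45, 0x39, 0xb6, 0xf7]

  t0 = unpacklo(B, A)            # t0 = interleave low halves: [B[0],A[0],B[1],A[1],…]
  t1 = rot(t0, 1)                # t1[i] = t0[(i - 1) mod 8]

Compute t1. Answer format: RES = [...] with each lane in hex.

→ t0 |d2|5e|bb|05|57|5f|8c|b9|
→ t1 |b9|d2|5e|bb|05|57|5f|8c|

RES = [0xb9, 0xd2, 0x5e, 0xbb, 0x05, 0x57, 0x5f, 0x8c]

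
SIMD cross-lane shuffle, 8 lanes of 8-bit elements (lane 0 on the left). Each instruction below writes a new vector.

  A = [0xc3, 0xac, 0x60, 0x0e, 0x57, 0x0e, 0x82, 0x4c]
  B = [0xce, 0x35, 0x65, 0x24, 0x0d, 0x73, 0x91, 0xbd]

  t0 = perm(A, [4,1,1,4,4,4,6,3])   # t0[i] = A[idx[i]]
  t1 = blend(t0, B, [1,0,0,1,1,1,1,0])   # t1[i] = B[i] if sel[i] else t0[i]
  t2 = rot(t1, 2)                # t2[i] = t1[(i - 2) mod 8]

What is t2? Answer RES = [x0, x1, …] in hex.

→ t0 |57|ac|ac|57|57|57|82|0e|
→ t1 |ce|ac|ac|24|0d|73|91|0e|
→ t2 |91|0e|ce|ac|ac|24|0d|73|

RES = [ 0x91  0x0e  0xce  0xac  0xac  0x24  0x0d  0x73 ]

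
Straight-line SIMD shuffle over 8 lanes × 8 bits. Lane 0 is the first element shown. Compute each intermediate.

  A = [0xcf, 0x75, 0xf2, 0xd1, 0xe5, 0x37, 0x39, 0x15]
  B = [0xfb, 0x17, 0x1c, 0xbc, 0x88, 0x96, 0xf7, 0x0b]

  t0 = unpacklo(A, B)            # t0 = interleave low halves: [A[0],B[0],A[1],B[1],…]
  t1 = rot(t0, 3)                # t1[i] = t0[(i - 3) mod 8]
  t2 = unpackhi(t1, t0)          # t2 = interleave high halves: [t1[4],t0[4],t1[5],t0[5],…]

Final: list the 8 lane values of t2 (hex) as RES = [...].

t0 = [0xcf, 0xfb, 0x75, 0x17, 0xf2, 0x1c, 0xd1, 0xbc]
t1 = [0x1c, 0xd1, 0xbc, 0xcf, 0xfb, 0x75, 0x17, 0xf2]
t2 = [0xfb, 0xf2, 0x75, 0x1c, 0x17, 0xd1, 0xf2, 0xbc]

RES = [ 0xfb  0xf2  0x75  0x1c  0x17  0xd1  0xf2  0xbc ]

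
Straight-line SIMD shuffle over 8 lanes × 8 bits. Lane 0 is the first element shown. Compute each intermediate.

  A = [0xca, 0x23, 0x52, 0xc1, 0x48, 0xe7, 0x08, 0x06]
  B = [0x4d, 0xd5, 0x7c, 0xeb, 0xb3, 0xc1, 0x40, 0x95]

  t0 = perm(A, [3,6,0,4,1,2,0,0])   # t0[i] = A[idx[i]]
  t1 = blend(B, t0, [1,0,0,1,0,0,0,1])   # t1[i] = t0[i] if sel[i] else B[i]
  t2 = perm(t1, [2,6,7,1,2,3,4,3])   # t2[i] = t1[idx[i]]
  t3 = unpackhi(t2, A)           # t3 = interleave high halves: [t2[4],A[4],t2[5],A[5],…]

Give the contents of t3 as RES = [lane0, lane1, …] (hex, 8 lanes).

RES = [ 0x7c  0x48  0x48  0xe7  0xb3  0x08  0x48  0x06 ]

t0 = [0xc1, 0x08, 0xca, 0x48, 0x23, 0x52, 0xca, 0xca]
t1 = [0xc1, 0xd5, 0x7c, 0x48, 0xb3, 0xc1, 0x40, 0xca]
t2 = [0x7c, 0x40, 0xca, 0xd5, 0x7c, 0x48, 0xb3, 0x48]
t3 = [0x7c, 0x48, 0x48, 0xe7, 0xb3, 0x08, 0x48, 0x06]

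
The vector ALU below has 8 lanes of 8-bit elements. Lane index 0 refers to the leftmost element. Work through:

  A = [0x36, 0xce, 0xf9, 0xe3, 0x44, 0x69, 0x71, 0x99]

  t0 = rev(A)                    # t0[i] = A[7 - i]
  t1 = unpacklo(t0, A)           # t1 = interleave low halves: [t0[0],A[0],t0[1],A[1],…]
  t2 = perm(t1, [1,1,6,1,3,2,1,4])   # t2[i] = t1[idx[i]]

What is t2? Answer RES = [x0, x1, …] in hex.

RES = [ 0x36  0x36  0x44  0x36  0xce  0x71  0x36  0x69 ]

t0 = [0x99, 0x71, 0x69, 0x44, 0xe3, 0xf9, 0xce, 0x36]
t1 = [0x99, 0x36, 0x71, 0xce, 0x69, 0xf9, 0x44, 0xe3]
t2 = [0x36, 0x36, 0x44, 0x36, 0xce, 0x71, 0x36, 0x69]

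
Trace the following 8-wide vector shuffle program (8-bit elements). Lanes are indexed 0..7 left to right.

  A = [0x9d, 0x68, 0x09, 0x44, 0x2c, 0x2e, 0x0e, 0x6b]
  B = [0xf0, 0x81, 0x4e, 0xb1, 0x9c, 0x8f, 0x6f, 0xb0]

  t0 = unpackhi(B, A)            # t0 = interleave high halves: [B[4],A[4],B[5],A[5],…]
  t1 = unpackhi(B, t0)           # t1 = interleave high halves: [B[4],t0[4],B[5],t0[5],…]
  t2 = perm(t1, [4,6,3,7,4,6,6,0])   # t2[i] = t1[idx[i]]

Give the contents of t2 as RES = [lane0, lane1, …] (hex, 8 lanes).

→ t0 |9c|2c|8f|2e|6f|0e|b0|6b|
→ t1 |9c|6f|8f|0e|6f|b0|b0|6b|
→ t2 |6f|b0|0e|6b|6f|b0|b0|9c|

RES = [ 0x6f  0xb0  0x0e  0x6b  0x6f  0xb0  0xb0  0x9c ]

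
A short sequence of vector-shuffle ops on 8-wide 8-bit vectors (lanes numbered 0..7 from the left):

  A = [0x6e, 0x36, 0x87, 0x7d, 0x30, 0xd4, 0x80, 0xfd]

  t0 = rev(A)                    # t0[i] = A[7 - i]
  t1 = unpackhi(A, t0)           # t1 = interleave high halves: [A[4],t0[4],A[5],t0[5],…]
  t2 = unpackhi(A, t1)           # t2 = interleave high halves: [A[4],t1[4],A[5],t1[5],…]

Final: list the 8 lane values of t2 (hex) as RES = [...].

  t0: fd 80 d4 30 7d 87 36 6e
  t1: 30 7d d4 87 80 36 fd 6e
  t2: 30 80 d4 36 80 fd fd 6e

RES = [ 0x30  0x80  0xd4  0x36  0x80  0xfd  0xfd  0x6e ]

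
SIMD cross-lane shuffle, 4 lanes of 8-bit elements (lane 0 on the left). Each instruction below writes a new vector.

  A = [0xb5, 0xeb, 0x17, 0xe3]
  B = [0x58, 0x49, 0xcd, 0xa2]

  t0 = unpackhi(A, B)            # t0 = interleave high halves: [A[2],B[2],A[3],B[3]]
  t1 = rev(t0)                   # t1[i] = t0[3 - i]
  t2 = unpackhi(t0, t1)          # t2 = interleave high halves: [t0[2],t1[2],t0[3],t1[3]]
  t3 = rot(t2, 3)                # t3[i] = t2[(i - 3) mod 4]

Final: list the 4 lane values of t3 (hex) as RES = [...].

t0 = [0x17, 0xcd, 0xe3, 0xa2]
t1 = [0xa2, 0xe3, 0xcd, 0x17]
t2 = [0xe3, 0xcd, 0xa2, 0x17]
t3 = [0xcd, 0xa2, 0x17, 0xe3]

RES = [0xcd, 0xa2, 0x17, 0xe3]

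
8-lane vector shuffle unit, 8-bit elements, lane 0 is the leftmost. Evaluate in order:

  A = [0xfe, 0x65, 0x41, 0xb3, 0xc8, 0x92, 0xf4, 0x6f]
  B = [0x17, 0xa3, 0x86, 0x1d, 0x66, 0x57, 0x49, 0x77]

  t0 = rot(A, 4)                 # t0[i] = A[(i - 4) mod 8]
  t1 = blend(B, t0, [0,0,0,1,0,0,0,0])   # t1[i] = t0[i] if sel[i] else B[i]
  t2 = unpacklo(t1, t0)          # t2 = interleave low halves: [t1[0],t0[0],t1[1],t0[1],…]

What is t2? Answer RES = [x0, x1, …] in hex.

RES = [0x17, 0xc8, 0xa3, 0x92, 0x86, 0xf4, 0x6f, 0x6f]

t0 = [0xc8, 0x92, 0xf4, 0x6f, 0xfe, 0x65, 0x41, 0xb3]
t1 = [0x17, 0xa3, 0x86, 0x6f, 0x66, 0x57, 0x49, 0x77]
t2 = [0x17, 0xc8, 0xa3, 0x92, 0x86, 0xf4, 0x6f, 0x6f]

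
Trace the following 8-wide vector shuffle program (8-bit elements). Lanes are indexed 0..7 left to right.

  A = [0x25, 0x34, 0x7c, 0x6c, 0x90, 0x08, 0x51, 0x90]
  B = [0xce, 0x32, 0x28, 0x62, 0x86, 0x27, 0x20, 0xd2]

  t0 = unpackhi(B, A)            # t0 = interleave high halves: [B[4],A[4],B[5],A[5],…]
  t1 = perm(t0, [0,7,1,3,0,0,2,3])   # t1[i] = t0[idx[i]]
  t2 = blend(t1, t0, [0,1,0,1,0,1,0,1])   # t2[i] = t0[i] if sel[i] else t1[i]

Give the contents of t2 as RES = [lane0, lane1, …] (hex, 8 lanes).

RES = [0x86, 0x90, 0x90, 0x08, 0x86, 0x51, 0x27, 0x90]

→ t0 |86|90|27|08|20|51|d2|90|
→ t1 |86|90|90|08|86|86|27|08|
→ t2 |86|90|90|08|86|51|27|90|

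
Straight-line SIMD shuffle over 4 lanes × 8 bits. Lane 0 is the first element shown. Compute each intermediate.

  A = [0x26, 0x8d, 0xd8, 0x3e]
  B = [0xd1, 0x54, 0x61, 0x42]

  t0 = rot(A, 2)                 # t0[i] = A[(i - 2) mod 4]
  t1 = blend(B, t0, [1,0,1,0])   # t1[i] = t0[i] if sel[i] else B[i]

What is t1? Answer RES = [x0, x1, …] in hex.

RES = [0xd8, 0x54, 0x26, 0x42]

  t0: d8 3e 26 8d
  t1: d8 54 26 42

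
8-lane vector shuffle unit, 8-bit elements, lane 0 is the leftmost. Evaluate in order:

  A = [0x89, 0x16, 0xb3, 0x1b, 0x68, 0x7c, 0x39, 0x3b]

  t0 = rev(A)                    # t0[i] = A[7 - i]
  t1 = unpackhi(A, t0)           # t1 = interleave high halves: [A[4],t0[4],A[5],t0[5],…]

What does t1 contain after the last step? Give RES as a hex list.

→ t0 |3b|39|7c|68|1b|b3|16|89|
→ t1 |68|1b|7c|b3|39|16|3b|89|

RES = [ 0x68  0x1b  0x7c  0xb3  0x39  0x16  0x3b  0x89 ]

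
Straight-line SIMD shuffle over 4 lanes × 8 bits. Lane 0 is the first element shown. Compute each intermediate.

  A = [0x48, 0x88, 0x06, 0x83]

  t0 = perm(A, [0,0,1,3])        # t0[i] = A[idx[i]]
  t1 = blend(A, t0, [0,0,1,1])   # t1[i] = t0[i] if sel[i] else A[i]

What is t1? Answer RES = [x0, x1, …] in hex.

RES = [ 0x48  0x88  0x88  0x83 ]

→ t0 |48|48|88|83|
→ t1 |48|88|88|83|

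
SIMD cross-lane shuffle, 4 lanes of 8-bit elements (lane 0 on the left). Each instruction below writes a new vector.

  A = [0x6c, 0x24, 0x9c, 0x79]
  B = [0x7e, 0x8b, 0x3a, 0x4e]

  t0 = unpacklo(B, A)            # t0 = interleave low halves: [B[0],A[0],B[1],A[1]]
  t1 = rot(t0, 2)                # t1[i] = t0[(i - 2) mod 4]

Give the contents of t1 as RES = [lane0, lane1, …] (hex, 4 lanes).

t0 = [0x7e, 0x6c, 0x8b, 0x24]
t1 = [0x8b, 0x24, 0x7e, 0x6c]

RES = [ 0x8b  0x24  0x7e  0x6c ]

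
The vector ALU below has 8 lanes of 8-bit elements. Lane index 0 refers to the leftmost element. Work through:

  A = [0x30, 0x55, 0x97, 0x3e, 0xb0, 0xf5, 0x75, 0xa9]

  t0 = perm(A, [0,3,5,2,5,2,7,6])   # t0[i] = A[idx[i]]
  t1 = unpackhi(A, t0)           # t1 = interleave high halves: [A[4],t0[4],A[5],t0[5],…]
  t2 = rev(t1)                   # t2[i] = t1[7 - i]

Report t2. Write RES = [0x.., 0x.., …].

RES = [ 0x75  0xa9  0xa9  0x75  0x97  0xf5  0xf5  0xb0 ]

t0 = [0x30, 0x3e, 0xf5, 0x97, 0xf5, 0x97, 0xa9, 0x75]
t1 = [0xb0, 0xf5, 0xf5, 0x97, 0x75, 0xa9, 0xa9, 0x75]
t2 = [0x75, 0xa9, 0xa9, 0x75, 0x97, 0xf5, 0xf5, 0xb0]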